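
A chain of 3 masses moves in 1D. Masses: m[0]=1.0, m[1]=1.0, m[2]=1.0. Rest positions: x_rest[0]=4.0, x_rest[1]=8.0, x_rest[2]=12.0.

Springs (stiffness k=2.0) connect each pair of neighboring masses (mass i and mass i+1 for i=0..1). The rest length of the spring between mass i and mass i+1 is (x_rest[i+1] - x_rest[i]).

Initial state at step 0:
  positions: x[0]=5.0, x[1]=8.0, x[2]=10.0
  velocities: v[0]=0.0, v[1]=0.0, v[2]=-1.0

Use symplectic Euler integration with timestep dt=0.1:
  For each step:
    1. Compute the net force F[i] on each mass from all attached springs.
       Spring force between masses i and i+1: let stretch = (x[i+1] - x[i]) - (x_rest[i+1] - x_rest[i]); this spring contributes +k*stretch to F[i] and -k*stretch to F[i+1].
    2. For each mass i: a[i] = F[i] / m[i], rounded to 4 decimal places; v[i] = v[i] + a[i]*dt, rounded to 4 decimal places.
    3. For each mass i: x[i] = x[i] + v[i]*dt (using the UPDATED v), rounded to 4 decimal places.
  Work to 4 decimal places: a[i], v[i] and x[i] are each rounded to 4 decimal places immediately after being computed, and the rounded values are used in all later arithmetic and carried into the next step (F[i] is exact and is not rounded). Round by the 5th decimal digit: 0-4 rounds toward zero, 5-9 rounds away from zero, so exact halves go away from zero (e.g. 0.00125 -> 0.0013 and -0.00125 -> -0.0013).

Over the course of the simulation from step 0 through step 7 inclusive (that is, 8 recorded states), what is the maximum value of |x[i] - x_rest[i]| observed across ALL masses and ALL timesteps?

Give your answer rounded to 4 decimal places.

Answer: 2.0792

Derivation:
Step 0: x=[5.0000 8.0000 10.0000] v=[0.0000 0.0000 -1.0000]
Step 1: x=[4.9800 7.9800 9.9400] v=[-0.2000 -0.2000 -0.6000]
Step 2: x=[4.9400 7.9392 9.9208] v=[-0.4000 -0.4080 -0.1920]
Step 3: x=[4.8800 7.8781 9.9420] v=[-0.6002 -0.6115 0.2117]
Step 4: x=[4.7999 7.7983 10.0019] v=[-0.8006 -0.7983 0.5989]
Step 5: x=[4.6998 7.7026 10.0977] v=[-1.0009 -0.9573 0.9582]
Step 6: x=[4.5798 7.5947 10.2256] v=[-1.2003 -1.0788 1.2792]
Step 7: x=[4.4401 7.4791 10.3809] v=[-1.3973 -1.1556 1.5530]
Max displacement = 2.0792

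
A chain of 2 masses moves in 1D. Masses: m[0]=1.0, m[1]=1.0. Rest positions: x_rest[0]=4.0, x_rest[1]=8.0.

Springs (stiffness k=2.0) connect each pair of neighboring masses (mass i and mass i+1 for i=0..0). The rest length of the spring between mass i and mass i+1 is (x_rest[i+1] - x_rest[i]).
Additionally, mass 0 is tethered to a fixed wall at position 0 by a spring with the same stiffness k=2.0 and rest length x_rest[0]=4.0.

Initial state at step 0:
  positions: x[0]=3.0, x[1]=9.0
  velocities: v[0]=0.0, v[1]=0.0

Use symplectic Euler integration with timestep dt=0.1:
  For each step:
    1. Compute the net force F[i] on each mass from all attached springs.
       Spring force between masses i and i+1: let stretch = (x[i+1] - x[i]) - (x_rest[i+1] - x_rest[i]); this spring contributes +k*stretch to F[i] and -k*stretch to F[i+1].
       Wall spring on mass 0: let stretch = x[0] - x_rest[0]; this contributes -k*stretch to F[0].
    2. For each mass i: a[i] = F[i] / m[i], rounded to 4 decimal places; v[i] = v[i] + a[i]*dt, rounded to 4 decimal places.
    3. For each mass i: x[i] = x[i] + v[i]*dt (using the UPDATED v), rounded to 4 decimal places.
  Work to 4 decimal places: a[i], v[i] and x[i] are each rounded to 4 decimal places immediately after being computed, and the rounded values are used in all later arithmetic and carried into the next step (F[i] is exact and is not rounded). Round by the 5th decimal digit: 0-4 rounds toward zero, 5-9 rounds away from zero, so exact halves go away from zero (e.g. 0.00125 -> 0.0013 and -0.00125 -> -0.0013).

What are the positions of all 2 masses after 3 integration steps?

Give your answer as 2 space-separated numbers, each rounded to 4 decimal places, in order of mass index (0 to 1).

Answer: 3.3442 8.7699

Derivation:
Step 0: x=[3.0000 9.0000] v=[0.0000 0.0000]
Step 1: x=[3.0600 8.9600] v=[0.6000 -0.4000]
Step 2: x=[3.1768 8.8820] v=[1.1680 -0.7800]
Step 3: x=[3.3442 8.7699] v=[1.6737 -1.1210]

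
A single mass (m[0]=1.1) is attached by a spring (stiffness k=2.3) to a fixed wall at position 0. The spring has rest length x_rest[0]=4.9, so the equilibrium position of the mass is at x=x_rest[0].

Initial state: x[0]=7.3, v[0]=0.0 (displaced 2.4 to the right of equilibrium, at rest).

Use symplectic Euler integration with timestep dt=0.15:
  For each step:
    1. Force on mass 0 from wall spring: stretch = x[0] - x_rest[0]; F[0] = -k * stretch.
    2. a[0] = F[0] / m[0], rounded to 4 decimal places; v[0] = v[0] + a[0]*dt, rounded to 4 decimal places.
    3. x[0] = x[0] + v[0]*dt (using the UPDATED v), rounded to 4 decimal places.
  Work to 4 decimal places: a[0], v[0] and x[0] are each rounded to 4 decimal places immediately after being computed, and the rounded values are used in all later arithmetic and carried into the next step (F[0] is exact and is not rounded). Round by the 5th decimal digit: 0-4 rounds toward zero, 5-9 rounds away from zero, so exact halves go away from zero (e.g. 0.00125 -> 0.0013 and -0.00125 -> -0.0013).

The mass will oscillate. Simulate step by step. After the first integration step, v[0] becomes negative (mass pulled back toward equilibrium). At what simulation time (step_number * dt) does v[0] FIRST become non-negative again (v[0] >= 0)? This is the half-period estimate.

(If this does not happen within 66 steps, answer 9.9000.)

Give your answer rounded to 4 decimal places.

Step 0: x=[7.3000] v=[0.0000]
Step 1: x=[7.1871] v=[-0.7527]
Step 2: x=[6.9666] v=[-1.4700]
Step 3: x=[6.6489] v=[-2.1182]
Step 4: x=[6.2489] v=[-2.6667]
Step 5: x=[5.7854] v=[-3.0898]
Step 6: x=[5.2803] v=[-3.3675]
Step 7: x=[4.7573] v=[-3.4868]
Step 8: x=[4.2410] v=[-3.4420]
Step 9: x=[3.7557] v=[-3.2353]
Step 10: x=[3.3242] v=[-2.8764]
Step 11: x=[2.9669] v=[-2.3822]
Step 12: x=[2.7005] v=[-1.7759]
Step 13: x=[2.5376] v=[-1.0861]
Step 14: x=[2.4858] v=[-0.3452]
Step 15: x=[2.5476] v=[0.4120]
First v>=0 after going negative at step 15, time=2.2500

Answer: 2.2500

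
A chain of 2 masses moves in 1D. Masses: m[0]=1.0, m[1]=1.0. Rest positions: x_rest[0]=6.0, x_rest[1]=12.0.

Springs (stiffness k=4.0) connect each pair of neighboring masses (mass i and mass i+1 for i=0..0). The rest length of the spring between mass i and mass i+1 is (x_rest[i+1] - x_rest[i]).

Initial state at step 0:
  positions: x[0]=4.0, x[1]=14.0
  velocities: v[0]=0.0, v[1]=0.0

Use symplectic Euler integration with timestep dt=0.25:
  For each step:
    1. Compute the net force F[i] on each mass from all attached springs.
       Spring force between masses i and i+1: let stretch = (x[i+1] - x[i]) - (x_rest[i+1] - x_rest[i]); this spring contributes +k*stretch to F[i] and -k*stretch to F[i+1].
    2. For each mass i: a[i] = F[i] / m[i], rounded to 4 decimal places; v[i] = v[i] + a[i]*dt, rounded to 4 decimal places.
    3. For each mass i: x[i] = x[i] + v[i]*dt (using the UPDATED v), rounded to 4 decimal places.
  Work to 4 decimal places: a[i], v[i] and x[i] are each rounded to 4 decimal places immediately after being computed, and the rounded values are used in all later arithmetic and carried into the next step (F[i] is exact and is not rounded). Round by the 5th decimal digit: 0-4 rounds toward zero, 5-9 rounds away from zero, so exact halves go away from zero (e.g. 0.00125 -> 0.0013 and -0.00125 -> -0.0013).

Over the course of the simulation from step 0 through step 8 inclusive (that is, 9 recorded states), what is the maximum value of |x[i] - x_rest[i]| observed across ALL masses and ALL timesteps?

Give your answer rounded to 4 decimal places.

Answer: 2.1250

Derivation:
Step 0: x=[4.0000 14.0000] v=[0.0000 0.0000]
Step 1: x=[5.0000 13.0000] v=[4.0000 -4.0000]
Step 2: x=[6.5000 11.5000] v=[6.0000 -6.0000]
Step 3: x=[7.7500 10.2500] v=[5.0000 -5.0000]
Step 4: x=[8.1250 9.8750] v=[1.5000 -1.5000]
Step 5: x=[7.4375 10.5625] v=[-2.7500 2.7500]
Step 6: x=[6.0313 11.9688] v=[-5.6250 5.6250]
Step 7: x=[4.6094 13.3907] v=[-5.6875 5.6875]
Step 8: x=[3.8829 14.1173] v=[-2.9062 2.9062]
Max displacement = 2.1250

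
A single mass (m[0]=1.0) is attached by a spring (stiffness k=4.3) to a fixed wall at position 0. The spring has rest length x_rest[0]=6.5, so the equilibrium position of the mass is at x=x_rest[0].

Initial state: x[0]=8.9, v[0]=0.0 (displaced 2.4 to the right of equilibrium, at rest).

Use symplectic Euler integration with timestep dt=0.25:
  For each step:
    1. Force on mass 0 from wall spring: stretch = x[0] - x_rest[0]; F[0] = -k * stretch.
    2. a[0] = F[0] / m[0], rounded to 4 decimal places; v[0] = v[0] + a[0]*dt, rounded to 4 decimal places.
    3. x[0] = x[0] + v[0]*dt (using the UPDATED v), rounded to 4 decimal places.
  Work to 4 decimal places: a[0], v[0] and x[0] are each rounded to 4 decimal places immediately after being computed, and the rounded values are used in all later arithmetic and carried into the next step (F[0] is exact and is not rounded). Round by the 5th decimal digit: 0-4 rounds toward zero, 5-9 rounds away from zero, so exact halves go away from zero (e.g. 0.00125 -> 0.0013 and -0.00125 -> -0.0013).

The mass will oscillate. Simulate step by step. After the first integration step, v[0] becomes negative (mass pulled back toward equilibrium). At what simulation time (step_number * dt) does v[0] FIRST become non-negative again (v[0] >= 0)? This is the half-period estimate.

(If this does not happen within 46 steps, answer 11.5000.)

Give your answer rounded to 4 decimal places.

Step 0: x=[8.9000] v=[0.0000]
Step 1: x=[8.2550] v=[-2.5800]
Step 2: x=[7.1384] v=[-4.4666]
Step 3: x=[5.8502] v=[-5.1529]
Step 4: x=[4.7366] v=[-4.4544]
Step 5: x=[4.0969] v=[-2.5588]
Step 6: x=[4.1030] v=[0.0245]
First v>=0 after going negative at step 6, time=1.5000

Answer: 1.5000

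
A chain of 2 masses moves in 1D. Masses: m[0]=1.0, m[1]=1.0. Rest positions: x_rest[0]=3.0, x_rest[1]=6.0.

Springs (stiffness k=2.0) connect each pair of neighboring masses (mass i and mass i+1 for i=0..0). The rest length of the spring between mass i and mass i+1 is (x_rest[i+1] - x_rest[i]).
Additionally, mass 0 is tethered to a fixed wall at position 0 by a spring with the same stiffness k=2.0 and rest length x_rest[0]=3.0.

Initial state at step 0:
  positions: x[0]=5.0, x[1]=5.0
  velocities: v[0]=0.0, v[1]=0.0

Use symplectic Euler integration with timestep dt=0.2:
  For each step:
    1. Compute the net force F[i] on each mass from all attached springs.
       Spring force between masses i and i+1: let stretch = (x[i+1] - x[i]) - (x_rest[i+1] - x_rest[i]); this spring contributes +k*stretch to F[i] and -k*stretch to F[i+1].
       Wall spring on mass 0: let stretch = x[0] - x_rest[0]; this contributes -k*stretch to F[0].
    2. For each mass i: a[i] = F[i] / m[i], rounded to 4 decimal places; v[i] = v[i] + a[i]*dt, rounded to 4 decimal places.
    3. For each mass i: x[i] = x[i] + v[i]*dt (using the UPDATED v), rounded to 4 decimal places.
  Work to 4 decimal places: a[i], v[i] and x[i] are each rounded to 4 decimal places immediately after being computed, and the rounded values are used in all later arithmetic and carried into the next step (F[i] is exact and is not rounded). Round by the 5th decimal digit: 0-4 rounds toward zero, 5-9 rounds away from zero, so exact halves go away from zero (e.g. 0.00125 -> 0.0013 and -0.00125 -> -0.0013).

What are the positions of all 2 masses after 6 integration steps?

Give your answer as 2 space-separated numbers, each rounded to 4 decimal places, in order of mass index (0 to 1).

Step 0: x=[5.0000 5.0000] v=[0.0000 0.0000]
Step 1: x=[4.6000 5.2400] v=[-2.0000 1.2000]
Step 2: x=[3.8832 5.6688] v=[-3.5840 2.1440]
Step 3: x=[2.9986 6.1948] v=[-4.4230 2.6298]
Step 4: x=[2.1298 6.7051] v=[-4.3440 2.5513]
Step 5: x=[1.4566 7.0893] v=[-3.3658 1.9212]
Step 6: x=[1.1175 7.2629] v=[-1.6954 0.8681]

Answer: 1.1175 7.2629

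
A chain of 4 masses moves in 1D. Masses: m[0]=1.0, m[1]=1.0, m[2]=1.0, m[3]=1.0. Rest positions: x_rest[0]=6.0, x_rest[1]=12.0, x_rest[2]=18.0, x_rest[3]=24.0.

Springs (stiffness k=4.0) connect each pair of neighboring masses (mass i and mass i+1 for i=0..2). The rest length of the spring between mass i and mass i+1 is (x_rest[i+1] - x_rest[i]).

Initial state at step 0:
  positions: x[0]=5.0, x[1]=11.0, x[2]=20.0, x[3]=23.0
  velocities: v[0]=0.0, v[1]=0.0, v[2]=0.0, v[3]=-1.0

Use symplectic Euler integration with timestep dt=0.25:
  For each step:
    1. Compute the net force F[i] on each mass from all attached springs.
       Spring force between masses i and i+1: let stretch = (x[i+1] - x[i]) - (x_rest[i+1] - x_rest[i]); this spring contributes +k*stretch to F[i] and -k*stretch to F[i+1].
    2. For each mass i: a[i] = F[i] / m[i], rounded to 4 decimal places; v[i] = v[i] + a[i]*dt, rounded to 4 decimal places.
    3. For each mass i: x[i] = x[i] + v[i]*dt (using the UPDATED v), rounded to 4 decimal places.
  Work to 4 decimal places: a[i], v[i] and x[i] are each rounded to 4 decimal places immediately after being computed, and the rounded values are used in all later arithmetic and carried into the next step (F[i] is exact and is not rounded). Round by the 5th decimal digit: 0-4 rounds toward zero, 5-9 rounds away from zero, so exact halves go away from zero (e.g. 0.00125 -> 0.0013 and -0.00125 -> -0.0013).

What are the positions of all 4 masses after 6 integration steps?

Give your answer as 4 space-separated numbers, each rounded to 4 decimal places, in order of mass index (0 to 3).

Answer: 6.7047 10.1265 18.4243 22.2447

Derivation:
Step 0: x=[5.0000 11.0000 20.0000 23.0000] v=[0.0000 0.0000 0.0000 -1.0000]
Step 1: x=[5.0000 11.7500 18.5000 23.5000] v=[0.0000 3.0000 -6.0000 2.0000]
Step 2: x=[5.1875 12.5000 16.5625 24.2500] v=[0.7500 3.0000 -7.7500 3.0000]
Step 3: x=[5.7031 12.4375 15.5313 24.5781] v=[2.0625 -0.2500 -4.1250 1.3125]
Step 4: x=[6.4023 11.4649 15.9883 24.1445] v=[2.7969 -3.8906 1.8280 -1.7343]
Step 5: x=[6.8672 10.3575 17.3535 23.1719] v=[1.8595 -4.4298 5.4608 -3.8905]
Step 6: x=[6.7047 10.1265 18.4243 22.2447] v=[-0.6502 -0.9241 4.2832 -3.7089]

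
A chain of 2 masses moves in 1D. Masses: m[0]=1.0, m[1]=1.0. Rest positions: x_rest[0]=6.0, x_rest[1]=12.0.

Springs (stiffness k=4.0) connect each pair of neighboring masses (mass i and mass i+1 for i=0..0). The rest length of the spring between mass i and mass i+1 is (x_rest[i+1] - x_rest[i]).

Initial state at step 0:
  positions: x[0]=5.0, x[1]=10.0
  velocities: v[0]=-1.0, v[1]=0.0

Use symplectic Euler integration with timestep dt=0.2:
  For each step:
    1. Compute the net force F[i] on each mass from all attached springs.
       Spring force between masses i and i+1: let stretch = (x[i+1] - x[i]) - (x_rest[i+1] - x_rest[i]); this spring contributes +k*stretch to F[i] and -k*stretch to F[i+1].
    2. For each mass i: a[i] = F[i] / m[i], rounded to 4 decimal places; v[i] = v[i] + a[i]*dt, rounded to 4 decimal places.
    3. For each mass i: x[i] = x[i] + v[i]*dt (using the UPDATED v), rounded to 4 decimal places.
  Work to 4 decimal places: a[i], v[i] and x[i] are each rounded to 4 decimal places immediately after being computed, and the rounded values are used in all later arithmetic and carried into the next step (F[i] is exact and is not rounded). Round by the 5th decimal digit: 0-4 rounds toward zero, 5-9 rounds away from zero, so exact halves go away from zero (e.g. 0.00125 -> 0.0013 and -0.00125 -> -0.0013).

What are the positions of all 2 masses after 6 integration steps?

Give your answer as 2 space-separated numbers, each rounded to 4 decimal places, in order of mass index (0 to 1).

Step 0: x=[5.0000 10.0000] v=[-1.0000 0.0000]
Step 1: x=[4.6400 10.1600] v=[-1.8000 0.8000]
Step 2: x=[4.2032 10.3968] v=[-2.1840 1.1840]
Step 3: x=[3.7974 10.6026] v=[-2.0291 1.0291]
Step 4: x=[3.5204 10.6796] v=[-1.3849 0.3849]
Step 5: x=[3.4289 10.5711] v=[-0.4575 -0.5425]
Step 6: x=[3.5202 10.2798] v=[0.4563 -1.4563]

Answer: 3.5202 10.2798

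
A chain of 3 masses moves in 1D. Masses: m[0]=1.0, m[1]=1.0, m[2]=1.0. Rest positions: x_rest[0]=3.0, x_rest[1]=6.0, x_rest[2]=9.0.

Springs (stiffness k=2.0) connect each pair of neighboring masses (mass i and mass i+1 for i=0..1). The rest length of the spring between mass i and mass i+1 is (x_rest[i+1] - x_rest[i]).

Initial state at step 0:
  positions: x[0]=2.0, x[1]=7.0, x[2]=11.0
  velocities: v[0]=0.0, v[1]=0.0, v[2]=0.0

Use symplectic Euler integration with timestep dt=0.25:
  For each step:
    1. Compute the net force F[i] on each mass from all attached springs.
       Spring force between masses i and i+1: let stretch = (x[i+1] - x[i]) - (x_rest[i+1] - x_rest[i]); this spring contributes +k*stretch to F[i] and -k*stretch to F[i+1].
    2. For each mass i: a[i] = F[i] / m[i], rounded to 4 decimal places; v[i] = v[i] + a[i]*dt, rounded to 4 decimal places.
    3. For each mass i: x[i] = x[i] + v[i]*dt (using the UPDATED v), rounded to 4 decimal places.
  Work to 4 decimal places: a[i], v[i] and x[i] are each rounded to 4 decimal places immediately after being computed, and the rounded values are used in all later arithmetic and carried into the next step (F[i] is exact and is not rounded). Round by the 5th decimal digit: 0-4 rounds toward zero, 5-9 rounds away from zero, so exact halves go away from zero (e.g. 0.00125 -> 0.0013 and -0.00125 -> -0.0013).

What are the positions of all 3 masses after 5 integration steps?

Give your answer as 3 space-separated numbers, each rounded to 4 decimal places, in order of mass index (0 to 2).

Answer: 4.4058 6.3303 9.2639

Derivation:
Step 0: x=[2.0000 7.0000 11.0000] v=[0.0000 0.0000 0.0000]
Step 1: x=[2.2500 6.8750 10.8750] v=[1.0000 -0.5000 -0.5000]
Step 2: x=[2.7031 6.6719 10.6250] v=[1.8125 -0.8125 -1.0000]
Step 3: x=[3.2773 6.4668 10.2559] v=[2.2969 -0.8204 -1.4766]
Step 4: x=[3.8752 6.3367 9.7881] v=[2.3917 -0.5206 -1.8712]
Step 5: x=[4.4058 6.3303 9.2639] v=[2.1225 -0.0257 -2.0969]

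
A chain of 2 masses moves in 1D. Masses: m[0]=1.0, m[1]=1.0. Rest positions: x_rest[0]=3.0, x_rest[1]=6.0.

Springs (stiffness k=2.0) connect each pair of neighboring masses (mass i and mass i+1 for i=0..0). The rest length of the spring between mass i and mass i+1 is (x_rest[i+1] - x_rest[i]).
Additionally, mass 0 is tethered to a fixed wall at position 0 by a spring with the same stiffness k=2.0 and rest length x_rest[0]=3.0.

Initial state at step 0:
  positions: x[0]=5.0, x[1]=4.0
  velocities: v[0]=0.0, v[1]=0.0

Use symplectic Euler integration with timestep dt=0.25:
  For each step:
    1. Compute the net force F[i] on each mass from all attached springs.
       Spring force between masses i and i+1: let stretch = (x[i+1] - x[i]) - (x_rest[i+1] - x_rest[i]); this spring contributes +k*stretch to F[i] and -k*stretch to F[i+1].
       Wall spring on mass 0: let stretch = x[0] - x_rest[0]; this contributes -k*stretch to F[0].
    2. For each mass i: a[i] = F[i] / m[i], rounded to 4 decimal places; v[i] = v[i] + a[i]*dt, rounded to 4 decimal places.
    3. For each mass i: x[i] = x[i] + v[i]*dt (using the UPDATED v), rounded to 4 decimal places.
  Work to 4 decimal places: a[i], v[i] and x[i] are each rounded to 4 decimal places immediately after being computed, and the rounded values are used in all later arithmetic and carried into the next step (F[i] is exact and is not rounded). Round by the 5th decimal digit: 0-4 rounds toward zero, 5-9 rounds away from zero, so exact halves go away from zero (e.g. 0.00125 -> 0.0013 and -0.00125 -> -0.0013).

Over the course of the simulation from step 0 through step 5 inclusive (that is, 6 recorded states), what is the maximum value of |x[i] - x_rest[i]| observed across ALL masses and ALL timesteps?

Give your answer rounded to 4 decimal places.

Step 0: x=[5.0000 4.0000] v=[0.0000 0.0000]
Step 1: x=[4.2500 4.5000] v=[-3.0000 2.0000]
Step 2: x=[3.0000 5.3438] v=[-5.0000 3.3750]
Step 3: x=[1.6680 6.2696] v=[-5.3281 3.7031]
Step 4: x=[0.7027 6.9952] v=[-3.8613 2.9023]
Step 5: x=[0.4361 7.3092] v=[-1.0664 1.2561]
Max displacement = 2.5639

Answer: 2.5639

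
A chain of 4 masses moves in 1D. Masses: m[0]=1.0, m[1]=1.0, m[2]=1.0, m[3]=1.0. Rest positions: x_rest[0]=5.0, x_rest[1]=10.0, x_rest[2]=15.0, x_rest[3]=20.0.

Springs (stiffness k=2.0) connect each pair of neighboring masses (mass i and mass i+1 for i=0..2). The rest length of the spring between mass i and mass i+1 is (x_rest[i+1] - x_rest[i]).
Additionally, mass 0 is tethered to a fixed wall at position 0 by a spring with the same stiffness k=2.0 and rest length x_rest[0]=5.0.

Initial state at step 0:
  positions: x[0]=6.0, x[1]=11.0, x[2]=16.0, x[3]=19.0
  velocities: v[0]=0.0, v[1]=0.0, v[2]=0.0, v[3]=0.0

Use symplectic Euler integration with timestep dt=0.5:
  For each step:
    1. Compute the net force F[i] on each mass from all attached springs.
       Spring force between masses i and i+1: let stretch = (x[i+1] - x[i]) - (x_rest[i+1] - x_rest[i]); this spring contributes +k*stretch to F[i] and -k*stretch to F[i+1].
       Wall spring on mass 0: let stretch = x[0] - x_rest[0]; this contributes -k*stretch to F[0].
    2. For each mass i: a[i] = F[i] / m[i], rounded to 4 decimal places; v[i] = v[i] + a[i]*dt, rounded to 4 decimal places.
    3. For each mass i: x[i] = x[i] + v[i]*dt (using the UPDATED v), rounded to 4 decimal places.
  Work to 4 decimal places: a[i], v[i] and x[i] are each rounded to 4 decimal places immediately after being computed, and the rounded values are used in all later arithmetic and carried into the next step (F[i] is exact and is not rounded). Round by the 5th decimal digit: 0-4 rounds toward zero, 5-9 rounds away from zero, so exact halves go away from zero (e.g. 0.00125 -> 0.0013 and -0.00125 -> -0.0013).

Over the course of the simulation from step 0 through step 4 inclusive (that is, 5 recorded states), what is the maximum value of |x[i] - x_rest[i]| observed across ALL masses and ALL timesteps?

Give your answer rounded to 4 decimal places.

Answer: 1.3750

Derivation:
Step 0: x=[6.0000 11.0000 16.0000 19.0000] v=[0.0000 0.0000 0.0000 0.0000]
Step 1: x=[5.5000 11.0000 15.0000 20.0000] v=[-1.0000 0.0000 -2.0000 2.0000]
Step 2: x=[5.0000 10.2500 14.5000 21.0000] v=[-1.0000 -1.5000 -1.0000 2.0000]
Step 3: x=[4.6250 9.0000 15.1250 21.2500] v=[-0.7500 -2.5000 1.2500 0.5000]
Step 4: x=[4.1250 8.6250 15.7500 20.9375] v=[-1.0000 -0.7500 1.2500 -0.6250]
Max displacement = 1.3750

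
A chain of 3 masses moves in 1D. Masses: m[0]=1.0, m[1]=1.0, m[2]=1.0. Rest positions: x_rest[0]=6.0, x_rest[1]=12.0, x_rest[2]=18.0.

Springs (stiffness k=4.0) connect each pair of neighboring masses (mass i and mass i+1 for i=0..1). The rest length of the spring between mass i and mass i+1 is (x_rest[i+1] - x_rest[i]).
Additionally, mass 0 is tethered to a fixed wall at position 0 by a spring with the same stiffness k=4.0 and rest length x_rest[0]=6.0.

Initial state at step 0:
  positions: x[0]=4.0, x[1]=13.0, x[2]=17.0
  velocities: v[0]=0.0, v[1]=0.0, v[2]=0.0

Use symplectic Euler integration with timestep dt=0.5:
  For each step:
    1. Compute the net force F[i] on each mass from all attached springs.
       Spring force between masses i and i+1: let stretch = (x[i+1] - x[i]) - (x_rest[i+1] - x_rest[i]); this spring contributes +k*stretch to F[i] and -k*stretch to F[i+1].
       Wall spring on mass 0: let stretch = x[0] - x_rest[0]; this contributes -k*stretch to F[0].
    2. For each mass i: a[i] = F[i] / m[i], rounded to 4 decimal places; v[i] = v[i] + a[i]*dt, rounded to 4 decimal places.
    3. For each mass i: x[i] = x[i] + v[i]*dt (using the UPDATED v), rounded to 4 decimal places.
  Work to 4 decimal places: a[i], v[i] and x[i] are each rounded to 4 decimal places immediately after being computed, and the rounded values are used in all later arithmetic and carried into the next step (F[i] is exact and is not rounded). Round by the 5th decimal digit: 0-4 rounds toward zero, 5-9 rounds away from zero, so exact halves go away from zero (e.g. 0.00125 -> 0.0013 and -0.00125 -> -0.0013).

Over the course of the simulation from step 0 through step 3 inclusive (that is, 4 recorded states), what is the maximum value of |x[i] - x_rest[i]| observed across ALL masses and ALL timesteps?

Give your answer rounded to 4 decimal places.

Answer: 4.0000

Derivation:
Step 0: x=[4.0000 13.0000 17.0000] v=[0.0000 0.0000 0.0000]
Step 1: x=[9.0000 8.0000 19.0000] v=[10.0000 -10.0000 4.0000]
Step 2: x=[4.0000 15.0000 16.0000] v=[-10.0000 14.0000 -6.0000]
Step 3: x=[6.0000 12.0000 18.0000] v=[4.0000 -6.0000 4.0000]
Max displacement = 4.0000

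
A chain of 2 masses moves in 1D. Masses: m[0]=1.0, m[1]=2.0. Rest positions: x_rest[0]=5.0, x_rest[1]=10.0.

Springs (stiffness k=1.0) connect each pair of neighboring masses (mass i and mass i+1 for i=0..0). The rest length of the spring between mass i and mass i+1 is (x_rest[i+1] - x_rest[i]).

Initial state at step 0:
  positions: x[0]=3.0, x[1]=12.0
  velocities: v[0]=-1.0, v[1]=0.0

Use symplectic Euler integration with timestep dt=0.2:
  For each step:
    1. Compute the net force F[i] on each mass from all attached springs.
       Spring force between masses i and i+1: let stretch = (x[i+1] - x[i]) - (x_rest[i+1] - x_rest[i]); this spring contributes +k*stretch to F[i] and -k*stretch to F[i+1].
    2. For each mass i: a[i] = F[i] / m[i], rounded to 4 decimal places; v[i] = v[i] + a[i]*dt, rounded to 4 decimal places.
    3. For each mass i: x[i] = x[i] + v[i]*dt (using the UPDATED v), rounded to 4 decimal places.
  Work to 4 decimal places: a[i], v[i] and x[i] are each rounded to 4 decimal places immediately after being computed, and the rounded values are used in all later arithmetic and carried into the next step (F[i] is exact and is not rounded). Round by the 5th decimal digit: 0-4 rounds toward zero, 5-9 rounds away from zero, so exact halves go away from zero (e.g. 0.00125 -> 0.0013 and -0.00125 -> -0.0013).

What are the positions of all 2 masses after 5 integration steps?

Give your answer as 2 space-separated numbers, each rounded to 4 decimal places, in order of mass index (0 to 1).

Step 0: x=[3.0000 12.0000] v=[-1.0000 0.0000]
Step 1: x=[2.9600 11.9200] v=[-0.2000 -0.4000]
Step 2: x=[3.0784 11.7608] v=[0.5920 -0.7960]
Step 3: x=[3.3441 11.5280] v=[1.3285 -1.1642]
Step 4: x=[3.7372 11.2315] v=[1.9653 -1.4826]
Step 5: x=[4.2300 10.8851] v=[2.4642 -1.7320]

Answer: 4.2300 10.8851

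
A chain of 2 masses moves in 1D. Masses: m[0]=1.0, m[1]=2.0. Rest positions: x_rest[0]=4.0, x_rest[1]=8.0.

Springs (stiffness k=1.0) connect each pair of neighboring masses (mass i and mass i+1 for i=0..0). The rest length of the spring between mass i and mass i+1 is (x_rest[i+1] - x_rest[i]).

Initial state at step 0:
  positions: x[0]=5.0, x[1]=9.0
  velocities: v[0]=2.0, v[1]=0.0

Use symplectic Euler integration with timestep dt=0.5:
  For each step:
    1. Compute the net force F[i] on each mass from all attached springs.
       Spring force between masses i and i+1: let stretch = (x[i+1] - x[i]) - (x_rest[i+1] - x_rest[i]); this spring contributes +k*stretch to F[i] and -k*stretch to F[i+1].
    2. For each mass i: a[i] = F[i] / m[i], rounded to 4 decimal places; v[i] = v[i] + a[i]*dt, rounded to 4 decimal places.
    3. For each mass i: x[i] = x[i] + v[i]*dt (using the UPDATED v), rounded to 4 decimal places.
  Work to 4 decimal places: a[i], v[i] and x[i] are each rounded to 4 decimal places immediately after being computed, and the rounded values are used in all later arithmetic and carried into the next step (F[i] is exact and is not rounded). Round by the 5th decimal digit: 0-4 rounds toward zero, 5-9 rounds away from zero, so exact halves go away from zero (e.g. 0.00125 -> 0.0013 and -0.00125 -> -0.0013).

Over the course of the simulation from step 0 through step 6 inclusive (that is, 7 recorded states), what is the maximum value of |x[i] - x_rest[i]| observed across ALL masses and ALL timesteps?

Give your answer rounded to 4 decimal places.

Answer: 3.3197

Derivation:
Step 0: x=[5.0000 9.0000] v=[2.0000 0.0000]
Step 1: x=[6.0000 9.0000] v=[2.0000 0.0000]
Step 2: x=[6.7500 9.1250] v=[1.5000 0.2500]
Step 3: x=[7.0938 9.4532] v=[0.6875 0.6563]
Step 4: x=[7.0274 9.9865] v=[-0.1328 1.0665]
Step 5: x=[6.7008 10.6499] v=[-0.6533 1.3268]
Step 6: x=[6.3614 11.3197] v=[-0.6788 1.3396]
Max displacement = 3.3197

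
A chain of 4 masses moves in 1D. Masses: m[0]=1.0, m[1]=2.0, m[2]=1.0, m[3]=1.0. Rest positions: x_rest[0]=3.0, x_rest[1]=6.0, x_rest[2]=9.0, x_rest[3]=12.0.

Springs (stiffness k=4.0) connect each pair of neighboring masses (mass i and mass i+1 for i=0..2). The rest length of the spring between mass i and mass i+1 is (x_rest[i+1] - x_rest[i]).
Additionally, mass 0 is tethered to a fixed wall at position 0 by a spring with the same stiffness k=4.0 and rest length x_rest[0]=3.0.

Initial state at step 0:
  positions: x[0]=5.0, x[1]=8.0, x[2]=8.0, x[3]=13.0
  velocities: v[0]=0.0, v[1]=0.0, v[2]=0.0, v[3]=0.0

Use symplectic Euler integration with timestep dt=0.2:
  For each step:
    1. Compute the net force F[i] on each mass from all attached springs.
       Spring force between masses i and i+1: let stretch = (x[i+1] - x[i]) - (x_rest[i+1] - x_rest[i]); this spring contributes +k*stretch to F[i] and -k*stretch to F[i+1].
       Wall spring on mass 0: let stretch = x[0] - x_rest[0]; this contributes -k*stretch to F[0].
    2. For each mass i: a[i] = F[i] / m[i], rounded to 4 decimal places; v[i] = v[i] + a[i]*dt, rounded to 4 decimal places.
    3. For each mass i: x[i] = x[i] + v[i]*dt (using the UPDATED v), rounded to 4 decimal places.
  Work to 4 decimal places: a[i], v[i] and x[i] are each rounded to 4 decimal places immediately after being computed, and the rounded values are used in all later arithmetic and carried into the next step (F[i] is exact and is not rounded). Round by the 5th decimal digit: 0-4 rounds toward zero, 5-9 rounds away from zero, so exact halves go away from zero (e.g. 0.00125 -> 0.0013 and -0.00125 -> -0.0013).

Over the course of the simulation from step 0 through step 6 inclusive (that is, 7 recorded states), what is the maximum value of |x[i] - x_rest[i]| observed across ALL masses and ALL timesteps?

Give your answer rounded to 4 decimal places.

Step 0: x=[5.0000 8.0000 8.0000 13.0000] v=[0.0000 0.0000 0.0000 0.0000]
Step 1: x=[4.6800 7.7600 8.8000 12.6800] v=[-1.6000 -1.2000 4.0000 -1.6000]
Step 2: x=[4.1040 7.3568 10.0544 12.2192] v=[-2.8800 -2.0160 6.2720 -2.3040]
Step 3: x=[3.3918 6.9092 11.2236 11.8920] v=[-3.5610 -2.2381 5.8458 -1.6358]
Step 4: x=[2.6997 6.5253 11.8094 11.9379] v=[-3.4605 -1.9193 2.9290 0.2295]
Step 5: x=[2.1877 6.2581 11.5703 12.4432] v=[-2.5598 -1.3359 -1.1955 2.5267]
Step 6: x=[1.9770 6.0903 10.6209 13.2889] v=[-1.0536 -0.8392 -4.7469 4.2284]
Max displacement = 2.8094

Answer: 2.8094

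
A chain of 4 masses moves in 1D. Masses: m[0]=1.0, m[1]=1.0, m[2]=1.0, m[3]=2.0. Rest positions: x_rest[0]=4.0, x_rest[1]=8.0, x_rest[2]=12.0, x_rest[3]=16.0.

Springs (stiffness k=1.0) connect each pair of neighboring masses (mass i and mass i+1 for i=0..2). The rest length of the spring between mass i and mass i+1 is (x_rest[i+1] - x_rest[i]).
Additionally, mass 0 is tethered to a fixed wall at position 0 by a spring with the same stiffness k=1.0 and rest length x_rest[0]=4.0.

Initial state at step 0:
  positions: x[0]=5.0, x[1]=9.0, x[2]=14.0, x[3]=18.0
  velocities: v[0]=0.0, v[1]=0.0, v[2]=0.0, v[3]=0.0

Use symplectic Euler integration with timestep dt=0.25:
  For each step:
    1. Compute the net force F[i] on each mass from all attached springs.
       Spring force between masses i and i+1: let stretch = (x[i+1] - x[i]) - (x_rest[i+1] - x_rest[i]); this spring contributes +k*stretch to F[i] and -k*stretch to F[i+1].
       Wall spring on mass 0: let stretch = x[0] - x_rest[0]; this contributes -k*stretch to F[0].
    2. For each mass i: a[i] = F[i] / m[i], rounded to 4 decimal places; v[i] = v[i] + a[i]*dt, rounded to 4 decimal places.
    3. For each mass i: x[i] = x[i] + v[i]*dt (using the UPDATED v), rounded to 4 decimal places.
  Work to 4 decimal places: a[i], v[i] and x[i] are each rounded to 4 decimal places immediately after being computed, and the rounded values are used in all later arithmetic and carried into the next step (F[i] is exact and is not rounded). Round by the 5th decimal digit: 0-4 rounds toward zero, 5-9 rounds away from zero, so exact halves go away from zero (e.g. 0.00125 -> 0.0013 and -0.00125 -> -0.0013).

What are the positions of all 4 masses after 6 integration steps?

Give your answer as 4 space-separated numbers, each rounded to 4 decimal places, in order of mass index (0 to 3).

Answer: 4.3250 9.4743 13.3164 17.8952

Derivation:
Step 0: x=[5.0000 9.0000 14.0000 18.0000] v=[0.0000 0.0000 0.0000 0.0000]
Step 1: x=[4.9375 9.0625 13.9375 18.0000] v=[-0.2500 0.2500 -0.2500 0.0000]
Step 2: x=[4.8242 9.1719 13.8242 17.9981] v=[-0.4531 0.4375 -0.4531 -0.0078]
Step 3: x=[4.6812 9.3003 13.6810 17.9907] v=[-0.5722 0.5137 -0.5727 -0.0296]
Step 4: x=[4.5343 9.4138 13.5334 17.9736] v=[-0.5877 0.4541 -0.5905 -0.0683]
Step 5: x=[4.4090 9.4798 13.4058 17.9428] v=[-0.5014 0.2641 -0.5104 -0.1233]
Step 6: x=[4.3250 9.4743 13.3164 17.8952] v=[-0.3360 -0.0221 -0.3577 -0.1904]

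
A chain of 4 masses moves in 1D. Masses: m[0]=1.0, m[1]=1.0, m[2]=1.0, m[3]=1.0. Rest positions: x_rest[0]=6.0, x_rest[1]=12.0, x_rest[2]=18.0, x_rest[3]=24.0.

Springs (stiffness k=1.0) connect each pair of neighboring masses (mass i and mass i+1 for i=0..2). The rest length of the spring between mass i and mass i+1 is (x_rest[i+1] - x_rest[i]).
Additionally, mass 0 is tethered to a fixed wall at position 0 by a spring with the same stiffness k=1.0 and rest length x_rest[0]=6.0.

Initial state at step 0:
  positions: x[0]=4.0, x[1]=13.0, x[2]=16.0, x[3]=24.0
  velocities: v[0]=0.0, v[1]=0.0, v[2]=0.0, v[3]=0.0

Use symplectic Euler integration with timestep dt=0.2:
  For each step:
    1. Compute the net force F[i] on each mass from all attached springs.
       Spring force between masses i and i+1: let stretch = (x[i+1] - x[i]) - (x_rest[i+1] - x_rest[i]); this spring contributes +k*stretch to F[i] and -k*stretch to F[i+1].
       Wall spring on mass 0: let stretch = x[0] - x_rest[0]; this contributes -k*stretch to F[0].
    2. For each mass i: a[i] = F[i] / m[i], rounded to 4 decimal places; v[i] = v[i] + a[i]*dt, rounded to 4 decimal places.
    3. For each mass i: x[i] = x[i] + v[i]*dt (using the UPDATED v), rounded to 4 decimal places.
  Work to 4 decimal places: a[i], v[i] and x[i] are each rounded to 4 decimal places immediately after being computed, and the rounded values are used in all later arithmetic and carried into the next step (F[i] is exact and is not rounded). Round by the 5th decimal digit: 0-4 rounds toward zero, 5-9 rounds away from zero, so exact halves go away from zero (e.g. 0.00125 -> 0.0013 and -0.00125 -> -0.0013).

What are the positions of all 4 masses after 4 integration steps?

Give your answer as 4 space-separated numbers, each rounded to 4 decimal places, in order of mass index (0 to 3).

Answer: 5.6398 11.0937 17.5966 23.3570

Derivation:
Step 0: x=[4.0000 13.0000 16.0000 24.0000] v=[0.0000 0.0000 0.0000 0.0000]
Step 1: x=[4.2000 12.7600 16.2000 23.9200] v=[1.0000 -1.2000 1.0000 -0.4000]
Step 2: x=[4.5744 12.3152 16.5712 23.7712] v=[1.8720 -2.2240 1.8560 -0.7440]
Step 3: x=[5.0755 11.7310 17.0602 23.5744] v=[2.5053 -2.9210 2.4448 -0.9840]
Step 4: x=[5.6398 11.0937 17.5966 23.3570] v=[2.8213 -3.1863 2.6818 -1.0868]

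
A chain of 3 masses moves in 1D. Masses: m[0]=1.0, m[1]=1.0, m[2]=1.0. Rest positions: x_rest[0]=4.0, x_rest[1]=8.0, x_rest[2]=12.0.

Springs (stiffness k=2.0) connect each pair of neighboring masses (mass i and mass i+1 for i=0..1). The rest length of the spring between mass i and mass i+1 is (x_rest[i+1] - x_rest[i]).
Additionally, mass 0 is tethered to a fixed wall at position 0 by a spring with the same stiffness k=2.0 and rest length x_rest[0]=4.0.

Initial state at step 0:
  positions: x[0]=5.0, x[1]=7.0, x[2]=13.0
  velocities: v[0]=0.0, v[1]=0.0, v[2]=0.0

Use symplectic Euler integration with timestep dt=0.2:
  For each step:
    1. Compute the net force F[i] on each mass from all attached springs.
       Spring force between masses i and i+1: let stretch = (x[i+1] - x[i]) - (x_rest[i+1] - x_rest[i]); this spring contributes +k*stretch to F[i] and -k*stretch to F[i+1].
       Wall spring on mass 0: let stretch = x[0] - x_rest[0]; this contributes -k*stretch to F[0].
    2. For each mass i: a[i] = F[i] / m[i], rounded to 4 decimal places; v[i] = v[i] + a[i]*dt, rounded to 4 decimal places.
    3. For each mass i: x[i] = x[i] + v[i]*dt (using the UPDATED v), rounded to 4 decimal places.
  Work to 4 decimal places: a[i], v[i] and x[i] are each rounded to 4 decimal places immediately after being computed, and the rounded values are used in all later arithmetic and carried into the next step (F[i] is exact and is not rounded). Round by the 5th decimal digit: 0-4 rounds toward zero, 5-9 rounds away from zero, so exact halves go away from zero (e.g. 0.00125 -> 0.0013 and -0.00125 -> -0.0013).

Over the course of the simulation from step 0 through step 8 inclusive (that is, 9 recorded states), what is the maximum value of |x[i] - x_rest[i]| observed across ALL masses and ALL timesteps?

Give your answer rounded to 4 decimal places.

Answer: 1.4672

Derivation:
Step 0: x=[5.0000 7.0000 13.0000] v=[0.0000 0.0000 0.0000]
Step 1: x=[4.7600 7.3200 12.8400] v=[-1.2000 1.6000 -0.8000]
Step 2: x=[4.3440 7.8768 12.5584] v=[-2.0800 2.7840 -1.4080]
Step 3: x=[3.8631 8.5255 12.2223] v=[-2.4045 3.2435 -1.6806]
Step 4: x=[3.4461 9.0970 11.9104] v=[-2.0848 2.8573 -1.5593]
Step 5: x=[3.2055 9.4415 11.6935] v=[-1.2029 1.7223 -1.0847]
Step 6: x=[3.2074 9.4672 11.6164] v=[0.0093 0.1287 -0.3855]
Step 7: x=[3.4535 9.1641 11.6874] v=[1.2303 -1.5155 0.3548]
Step 8: x=[3.8801 8.6060 11.8765] v=[2.1331 -2.7904 0.9455]
Max displacement = 1.4672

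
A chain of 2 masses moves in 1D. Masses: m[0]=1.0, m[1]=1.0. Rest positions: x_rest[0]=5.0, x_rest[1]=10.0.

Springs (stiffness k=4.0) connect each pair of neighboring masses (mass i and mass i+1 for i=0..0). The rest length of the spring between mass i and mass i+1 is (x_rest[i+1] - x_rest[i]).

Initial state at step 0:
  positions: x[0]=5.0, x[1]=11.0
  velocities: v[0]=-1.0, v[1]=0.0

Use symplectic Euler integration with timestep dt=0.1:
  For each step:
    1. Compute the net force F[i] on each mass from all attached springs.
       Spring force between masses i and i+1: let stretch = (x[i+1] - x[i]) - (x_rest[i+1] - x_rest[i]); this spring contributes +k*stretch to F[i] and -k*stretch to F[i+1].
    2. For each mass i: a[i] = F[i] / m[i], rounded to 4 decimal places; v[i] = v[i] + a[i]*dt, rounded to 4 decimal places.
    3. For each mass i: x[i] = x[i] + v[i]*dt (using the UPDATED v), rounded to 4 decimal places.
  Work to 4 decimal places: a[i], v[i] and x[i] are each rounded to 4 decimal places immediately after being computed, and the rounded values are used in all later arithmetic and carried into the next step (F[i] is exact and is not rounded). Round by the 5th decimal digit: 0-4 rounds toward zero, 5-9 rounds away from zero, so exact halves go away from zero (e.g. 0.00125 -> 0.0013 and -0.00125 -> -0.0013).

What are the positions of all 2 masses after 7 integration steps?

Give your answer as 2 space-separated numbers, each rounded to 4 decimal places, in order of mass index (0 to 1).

Answer: 5.2540 10.0461

Derivation:
Step 0: x=[5.0000 11.0000] v=[-1.0000 0.0000]
Step 1: x=[4.9400 10.9600] v=[-0.6000 -0.4000]
Step 2: x=[4.9208 10.8792] v=[-0.1920 -0.8080]
Step 3: x=[4.9399 10.7601] v=[0.1914 -1.1914]
Step 4: x=[4.9919 10.6082] v=[0.5195 -1.5195]
Step 5: x=[5.0685 10.4316] v=[0.7660 -1.7660]
Step 6: x=[5.1596 10.2405] v=[0.9112 -1.9112]
Step 7: x=[5.2540 10.0461] v=[0.9436 -1.9436]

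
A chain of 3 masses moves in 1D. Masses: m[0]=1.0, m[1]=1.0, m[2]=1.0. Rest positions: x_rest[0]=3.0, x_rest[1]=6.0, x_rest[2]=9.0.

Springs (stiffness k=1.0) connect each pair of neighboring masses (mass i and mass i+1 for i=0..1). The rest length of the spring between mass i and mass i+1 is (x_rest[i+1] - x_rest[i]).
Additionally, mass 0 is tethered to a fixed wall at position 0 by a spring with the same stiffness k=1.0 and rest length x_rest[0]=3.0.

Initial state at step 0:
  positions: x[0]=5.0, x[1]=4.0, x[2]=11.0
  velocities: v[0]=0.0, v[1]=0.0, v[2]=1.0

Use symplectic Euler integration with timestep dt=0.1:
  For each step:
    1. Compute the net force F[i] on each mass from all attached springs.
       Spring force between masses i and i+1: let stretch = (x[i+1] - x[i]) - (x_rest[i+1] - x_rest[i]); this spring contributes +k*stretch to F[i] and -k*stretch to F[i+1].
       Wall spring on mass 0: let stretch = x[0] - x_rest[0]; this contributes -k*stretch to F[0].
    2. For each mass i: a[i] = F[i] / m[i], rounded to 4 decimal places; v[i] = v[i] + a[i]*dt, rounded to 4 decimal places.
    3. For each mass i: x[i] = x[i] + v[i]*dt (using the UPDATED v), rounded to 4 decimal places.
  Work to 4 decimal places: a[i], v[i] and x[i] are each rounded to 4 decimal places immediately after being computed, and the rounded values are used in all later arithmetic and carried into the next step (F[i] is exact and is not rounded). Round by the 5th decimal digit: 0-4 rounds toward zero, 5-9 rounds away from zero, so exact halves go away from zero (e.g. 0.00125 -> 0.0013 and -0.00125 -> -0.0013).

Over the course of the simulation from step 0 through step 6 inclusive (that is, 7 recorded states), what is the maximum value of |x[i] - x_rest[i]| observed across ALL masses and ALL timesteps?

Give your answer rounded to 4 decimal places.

Answer: 2.0802

Derivation:
Step 0: x=[5.0000 4.0000 11.0000] v=[0.0000 0.0000 1.0000]
Step 1: x=[4.9400 4.0800 11.0600] v=[-0.6000 0.8000 0.6000]
Step 2: x=[4.8220 4.2384 11.0802] v=[-1.1800 1.5840 0.2020]
Step 3: x=[4.6499 4.4711 11.0620] v=[-1.7206 2.3265 -0.1822]
Step 4: x=[4.4296 4.7715 11.0079] v=[-2.2035 3.0035 -0.5413]
Step 5: x=[4.1684 5.1308 10.9214] v=[-2.6123 3.5930 -0.8649]
Step 6: x=[3.8751 5.5384 10.8070] v=[-2.9329 4.0758 -1.1440]
Max displacement = 2.0802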